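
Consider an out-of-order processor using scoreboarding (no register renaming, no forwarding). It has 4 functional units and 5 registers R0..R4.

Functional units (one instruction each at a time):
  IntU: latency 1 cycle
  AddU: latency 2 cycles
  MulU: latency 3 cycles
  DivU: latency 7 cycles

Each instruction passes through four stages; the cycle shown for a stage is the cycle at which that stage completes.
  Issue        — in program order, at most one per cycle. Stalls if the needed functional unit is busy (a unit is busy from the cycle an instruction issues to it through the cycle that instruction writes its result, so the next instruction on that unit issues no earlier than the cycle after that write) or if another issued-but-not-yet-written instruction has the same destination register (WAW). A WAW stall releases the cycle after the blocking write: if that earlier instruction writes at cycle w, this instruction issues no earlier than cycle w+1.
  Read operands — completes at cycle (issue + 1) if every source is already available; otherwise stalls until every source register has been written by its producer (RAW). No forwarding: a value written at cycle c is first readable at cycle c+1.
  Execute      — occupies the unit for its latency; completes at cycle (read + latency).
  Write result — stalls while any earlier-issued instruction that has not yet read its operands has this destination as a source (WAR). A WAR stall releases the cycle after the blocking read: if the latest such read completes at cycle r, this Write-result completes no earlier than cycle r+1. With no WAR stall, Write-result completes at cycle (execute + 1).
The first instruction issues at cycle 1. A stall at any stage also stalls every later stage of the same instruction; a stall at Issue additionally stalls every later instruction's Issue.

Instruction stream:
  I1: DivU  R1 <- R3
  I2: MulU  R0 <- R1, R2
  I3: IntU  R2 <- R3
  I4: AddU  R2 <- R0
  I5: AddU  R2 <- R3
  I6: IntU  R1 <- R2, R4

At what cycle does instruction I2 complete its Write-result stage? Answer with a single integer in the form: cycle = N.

t=1  I1 dispatched to DivU
t=2  I1 operands ready; I2 dispatched to MulU
t=3  I3 dispatched to IntU
t=4  I3 operands ready
t=5  I3 complete
t=9  I1 complete
t=10  R1←I1
t=11  I2 operands ready
t=12  R2←I3
t=13  I4 dispatched to AddU
t=14  I2 complete
t=15  R0←I2
t=16  I4 operands ready
t=18  I4 complete
t=19  R2←I4
t=20  I5 dispatched to AddU
t=21  I5 operands ready; I6 dispatched to IntU
t=23  I5 complete
t=24  R2←I5
t=25  I6 operands ready
t=26  I6 complete
t=27  R1←I6

cycle = 15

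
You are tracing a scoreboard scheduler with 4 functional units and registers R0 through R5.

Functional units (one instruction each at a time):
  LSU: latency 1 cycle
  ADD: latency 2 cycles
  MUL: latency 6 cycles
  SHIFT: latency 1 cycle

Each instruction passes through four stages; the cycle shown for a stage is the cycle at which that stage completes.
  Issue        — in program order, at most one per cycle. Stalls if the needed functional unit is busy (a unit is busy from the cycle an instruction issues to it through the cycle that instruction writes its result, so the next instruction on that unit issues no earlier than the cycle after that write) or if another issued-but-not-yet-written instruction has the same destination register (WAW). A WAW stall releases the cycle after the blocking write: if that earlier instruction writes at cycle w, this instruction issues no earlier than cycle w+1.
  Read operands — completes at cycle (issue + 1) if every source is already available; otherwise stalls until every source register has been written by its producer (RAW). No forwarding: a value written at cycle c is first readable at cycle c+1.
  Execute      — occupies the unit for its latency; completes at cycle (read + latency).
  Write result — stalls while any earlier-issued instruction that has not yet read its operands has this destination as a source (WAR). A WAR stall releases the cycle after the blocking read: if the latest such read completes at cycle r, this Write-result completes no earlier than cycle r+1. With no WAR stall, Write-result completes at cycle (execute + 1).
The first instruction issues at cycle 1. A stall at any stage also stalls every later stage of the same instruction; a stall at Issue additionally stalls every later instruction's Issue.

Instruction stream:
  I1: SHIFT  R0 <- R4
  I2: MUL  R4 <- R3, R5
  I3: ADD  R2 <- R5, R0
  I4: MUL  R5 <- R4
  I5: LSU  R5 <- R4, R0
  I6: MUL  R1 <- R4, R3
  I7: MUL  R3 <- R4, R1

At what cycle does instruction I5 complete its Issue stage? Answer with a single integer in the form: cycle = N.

I1  is:1  ro:2  ex:3  wr:4
I2  is:2  ro:3  ex:9  wr:10
I3  is:3  ro:5  ex:7  wr:8  — RAW R0: wait I1 write@4
I4  is:11  ro:12  ex:18  wr:19  — struct: MUL busy until I2 writes@10
I5  is:20  ro:21  ex:22  wr:23  — WAW R5: wait I4 write@19
I6  is:21  ro:22  ex:28  wr:29
I7  is:30  ro:31  ex:37  wr:38  — struct: MUL busy until I6 writes@29

cycle = 20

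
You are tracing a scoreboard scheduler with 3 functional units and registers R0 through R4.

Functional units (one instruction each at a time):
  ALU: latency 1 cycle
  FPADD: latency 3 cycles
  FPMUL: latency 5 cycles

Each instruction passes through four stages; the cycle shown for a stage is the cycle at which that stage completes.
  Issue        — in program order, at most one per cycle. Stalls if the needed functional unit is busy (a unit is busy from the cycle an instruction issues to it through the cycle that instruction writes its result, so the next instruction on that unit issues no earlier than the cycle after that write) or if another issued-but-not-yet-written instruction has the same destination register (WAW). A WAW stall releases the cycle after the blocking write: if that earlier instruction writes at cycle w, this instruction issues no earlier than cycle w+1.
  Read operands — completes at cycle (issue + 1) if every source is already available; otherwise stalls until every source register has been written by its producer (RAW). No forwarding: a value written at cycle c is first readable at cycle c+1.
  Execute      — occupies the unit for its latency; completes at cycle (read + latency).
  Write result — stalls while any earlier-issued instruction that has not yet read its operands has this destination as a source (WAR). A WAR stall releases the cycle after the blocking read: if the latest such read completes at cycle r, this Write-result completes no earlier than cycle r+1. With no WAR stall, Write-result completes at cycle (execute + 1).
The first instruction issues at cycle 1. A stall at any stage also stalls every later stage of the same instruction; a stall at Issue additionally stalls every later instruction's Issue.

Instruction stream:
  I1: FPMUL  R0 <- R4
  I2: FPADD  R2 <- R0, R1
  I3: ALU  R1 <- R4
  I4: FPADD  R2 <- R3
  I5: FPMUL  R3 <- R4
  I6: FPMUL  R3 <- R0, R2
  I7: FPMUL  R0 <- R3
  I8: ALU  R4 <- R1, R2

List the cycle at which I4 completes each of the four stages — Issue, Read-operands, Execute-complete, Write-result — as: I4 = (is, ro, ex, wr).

I4 = (14, 15, 18, 19)

t=1  I1→FPMUL
t=2  I1 RO · I2→FPADD
t=3  I3→ALU
t=4  I3 RO
t=5  I3 EX
t=7  I1 EX
t=8  I1 WR R0
t=9  I2 RO
t=10  I3 WR R1
t=12  I2 EX
t=13  I2 WR R2
t=14  I4→FPADD
t=15  I4 RO · I5→FPMUL
t=16  I5 RO
t=18  I4 EX
t=19  I4 WR R2
t=21  I5 EX
t=22  I5 WR R3
t=23  I6→FPMUL
t=24  I6 RO
t=29  I6 EX
t=30  I6 WR R3
t=31  I7→FPMUL
t=32  I7 RO · I8→ALU
t=33  I8 RO
t=34  I8 EX
t=35  I8 WR R4
t=37  I7 EX
t=38  I7 WR R0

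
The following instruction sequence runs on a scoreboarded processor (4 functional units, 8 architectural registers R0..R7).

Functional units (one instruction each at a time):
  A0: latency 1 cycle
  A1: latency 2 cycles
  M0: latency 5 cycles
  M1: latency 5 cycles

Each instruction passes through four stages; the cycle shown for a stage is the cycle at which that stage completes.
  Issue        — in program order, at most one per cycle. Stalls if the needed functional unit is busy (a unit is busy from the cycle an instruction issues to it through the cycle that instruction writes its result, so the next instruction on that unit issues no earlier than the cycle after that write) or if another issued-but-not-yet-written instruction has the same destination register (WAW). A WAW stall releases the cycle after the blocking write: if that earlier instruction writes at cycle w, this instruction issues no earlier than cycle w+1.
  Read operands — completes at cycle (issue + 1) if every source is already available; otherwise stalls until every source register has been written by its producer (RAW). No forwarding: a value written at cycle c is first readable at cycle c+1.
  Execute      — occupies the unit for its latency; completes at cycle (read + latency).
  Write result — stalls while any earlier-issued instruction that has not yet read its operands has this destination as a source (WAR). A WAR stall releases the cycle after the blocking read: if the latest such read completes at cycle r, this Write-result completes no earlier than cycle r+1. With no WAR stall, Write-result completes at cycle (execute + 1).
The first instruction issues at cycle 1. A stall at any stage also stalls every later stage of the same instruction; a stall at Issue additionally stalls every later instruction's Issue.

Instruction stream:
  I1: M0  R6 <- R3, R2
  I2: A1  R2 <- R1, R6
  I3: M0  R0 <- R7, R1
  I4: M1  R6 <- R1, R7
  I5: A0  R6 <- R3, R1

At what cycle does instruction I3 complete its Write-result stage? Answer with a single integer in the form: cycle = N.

cycle = 16

t=1  issue I1 (M0)
t=2  I1 read-ops | issue I2 (A1)
t=7  I1 finished on M0
t=8  I1→R6
t=9  I2 read-ops | issue I3 (M0)
t=10  I3 read-ops | issue I4 (M1)
t=11  I2 finished on A1 | I4 read-ops
t=12  I2→R2
t=15  I3 finished on M0
t=16  I3→R0 | I4 finished on M1
t=17  I4→R6
t=18  issue I5 (A0)
t=19  I5 read-ops
t=20  I5 finished on A0
t=21  I5→R6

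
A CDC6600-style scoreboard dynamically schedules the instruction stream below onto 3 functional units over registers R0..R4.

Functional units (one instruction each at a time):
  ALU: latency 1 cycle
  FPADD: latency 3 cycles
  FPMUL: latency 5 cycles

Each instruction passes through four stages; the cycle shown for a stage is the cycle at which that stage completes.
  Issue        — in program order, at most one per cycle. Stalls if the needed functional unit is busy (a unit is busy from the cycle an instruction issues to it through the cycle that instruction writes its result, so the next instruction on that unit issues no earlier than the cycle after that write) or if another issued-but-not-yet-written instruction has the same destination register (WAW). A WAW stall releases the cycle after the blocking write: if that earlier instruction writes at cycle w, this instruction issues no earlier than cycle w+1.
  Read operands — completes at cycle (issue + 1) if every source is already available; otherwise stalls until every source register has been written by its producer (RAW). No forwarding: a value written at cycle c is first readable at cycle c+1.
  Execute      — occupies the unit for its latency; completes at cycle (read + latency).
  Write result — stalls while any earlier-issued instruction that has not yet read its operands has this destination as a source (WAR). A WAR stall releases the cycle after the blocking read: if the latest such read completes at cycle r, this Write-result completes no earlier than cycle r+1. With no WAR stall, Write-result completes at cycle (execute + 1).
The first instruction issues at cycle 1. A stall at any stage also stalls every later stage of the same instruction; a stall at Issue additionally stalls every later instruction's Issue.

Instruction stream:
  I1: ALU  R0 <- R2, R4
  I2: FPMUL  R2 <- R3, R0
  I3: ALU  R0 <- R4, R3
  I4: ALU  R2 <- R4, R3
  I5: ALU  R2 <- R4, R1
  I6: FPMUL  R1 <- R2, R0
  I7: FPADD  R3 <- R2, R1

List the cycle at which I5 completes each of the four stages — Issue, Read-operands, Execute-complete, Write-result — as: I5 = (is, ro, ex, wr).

I5 = (16, 17, 18, 19)

t=1  I1 issues→ALU
t=2  I1 reads, I2 issues→FPMUL
t=3  I1 exec-done
t=4  I1 writes R0
t=5  I2 reads, I3 issues→ALU
t=6  I3 reads
t=7  I3 exec-done
t=8  I3 writes R0
t=10  I2 exec-done
t=11  I2 writes R2
t=12  I4 issues→ALU
t=13  I4 reads
t=14  I4 exec-done
t=15  I4 writes R2
t=16  I5 issues→ALU
t=17  I5 reads, I6 issues→FPMUL
t=18  I5 exec-done, I7 issues→FPADD
t=19  I5 writes R2
t=20  I6 reads
t=25  I6 exec-done
t=26  I6 writes R1
t=27  I7 reads
t=30  I7 exec-done
t=31  I7 writes R3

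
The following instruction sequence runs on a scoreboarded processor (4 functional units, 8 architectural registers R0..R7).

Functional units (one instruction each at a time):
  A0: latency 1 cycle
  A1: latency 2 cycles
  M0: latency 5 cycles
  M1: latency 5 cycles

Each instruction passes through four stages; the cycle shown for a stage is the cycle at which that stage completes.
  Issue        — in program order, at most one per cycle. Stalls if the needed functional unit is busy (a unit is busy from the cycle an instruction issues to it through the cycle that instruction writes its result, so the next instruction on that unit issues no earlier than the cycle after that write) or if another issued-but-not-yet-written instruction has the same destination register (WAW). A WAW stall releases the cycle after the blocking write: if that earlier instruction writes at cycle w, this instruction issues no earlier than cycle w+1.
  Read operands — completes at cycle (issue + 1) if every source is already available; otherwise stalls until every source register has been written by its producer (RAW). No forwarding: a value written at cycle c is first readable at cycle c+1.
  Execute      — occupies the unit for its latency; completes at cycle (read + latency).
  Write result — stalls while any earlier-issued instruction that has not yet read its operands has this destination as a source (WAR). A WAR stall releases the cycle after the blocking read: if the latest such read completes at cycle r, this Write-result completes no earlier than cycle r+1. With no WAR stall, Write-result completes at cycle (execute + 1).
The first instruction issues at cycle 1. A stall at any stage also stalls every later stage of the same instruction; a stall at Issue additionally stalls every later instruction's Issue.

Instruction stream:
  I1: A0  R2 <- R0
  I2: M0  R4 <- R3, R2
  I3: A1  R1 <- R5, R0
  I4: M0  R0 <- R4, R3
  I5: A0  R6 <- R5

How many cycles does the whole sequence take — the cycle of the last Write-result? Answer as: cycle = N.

cycle = 19

I1  is:1  ro:2  ex:3  wr:4
I2  is:2  ro:5  ex:10  wr:11  — RAW R2: wait I1 write@4
I3  is:3  ro:4  ex:6  wr:7
I4  is:12  ro:13  ex:18  wr:19  — struct: M0 busy until I2 writes@11
I5  is:13  ro:14  ex:15  wr:16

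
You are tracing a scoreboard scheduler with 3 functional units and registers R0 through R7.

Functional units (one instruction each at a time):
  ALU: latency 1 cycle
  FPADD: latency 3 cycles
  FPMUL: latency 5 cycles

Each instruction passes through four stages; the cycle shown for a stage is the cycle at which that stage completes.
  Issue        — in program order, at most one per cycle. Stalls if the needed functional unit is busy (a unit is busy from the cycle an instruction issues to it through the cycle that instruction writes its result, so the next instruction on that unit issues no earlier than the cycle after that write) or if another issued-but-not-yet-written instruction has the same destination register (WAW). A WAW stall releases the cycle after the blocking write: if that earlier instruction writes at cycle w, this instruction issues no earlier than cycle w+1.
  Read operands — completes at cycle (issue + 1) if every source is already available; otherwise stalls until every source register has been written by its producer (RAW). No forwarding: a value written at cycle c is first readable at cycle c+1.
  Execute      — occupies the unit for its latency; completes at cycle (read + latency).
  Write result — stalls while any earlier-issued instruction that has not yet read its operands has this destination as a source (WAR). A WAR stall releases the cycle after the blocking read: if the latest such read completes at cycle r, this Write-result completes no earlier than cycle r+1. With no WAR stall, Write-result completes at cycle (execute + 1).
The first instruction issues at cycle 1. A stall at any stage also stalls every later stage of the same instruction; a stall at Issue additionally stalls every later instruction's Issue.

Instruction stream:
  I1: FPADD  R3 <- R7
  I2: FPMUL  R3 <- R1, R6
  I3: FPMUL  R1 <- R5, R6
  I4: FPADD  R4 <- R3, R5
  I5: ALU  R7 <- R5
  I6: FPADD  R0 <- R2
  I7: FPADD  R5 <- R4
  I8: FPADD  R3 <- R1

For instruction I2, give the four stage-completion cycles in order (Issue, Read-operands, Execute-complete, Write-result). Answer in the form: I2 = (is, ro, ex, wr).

I1 -> (1, 2, 5, 6)
I2 -> (7, 8, 13, 14)  // WAW R3: wait I1 write@6
I3 -> (15, 16, 21, 22)  // struct: FPMUL busy until I2 writes@14
I4 -> (16, 17, 20, 21)
I5 -> (17, 18, 19, 20)
I6 -> (22, 23, 26, 27)  // struct: FPADD busy until I4 writes@21
I7 -> (28, 29, 32, 33)  // struct: FPADD busy until I6 writes@27
I8 -> (34, 35, 38, 39)  // struct: FPADD busy until I7 writes@33

I2 = (7, 8, 13, 14)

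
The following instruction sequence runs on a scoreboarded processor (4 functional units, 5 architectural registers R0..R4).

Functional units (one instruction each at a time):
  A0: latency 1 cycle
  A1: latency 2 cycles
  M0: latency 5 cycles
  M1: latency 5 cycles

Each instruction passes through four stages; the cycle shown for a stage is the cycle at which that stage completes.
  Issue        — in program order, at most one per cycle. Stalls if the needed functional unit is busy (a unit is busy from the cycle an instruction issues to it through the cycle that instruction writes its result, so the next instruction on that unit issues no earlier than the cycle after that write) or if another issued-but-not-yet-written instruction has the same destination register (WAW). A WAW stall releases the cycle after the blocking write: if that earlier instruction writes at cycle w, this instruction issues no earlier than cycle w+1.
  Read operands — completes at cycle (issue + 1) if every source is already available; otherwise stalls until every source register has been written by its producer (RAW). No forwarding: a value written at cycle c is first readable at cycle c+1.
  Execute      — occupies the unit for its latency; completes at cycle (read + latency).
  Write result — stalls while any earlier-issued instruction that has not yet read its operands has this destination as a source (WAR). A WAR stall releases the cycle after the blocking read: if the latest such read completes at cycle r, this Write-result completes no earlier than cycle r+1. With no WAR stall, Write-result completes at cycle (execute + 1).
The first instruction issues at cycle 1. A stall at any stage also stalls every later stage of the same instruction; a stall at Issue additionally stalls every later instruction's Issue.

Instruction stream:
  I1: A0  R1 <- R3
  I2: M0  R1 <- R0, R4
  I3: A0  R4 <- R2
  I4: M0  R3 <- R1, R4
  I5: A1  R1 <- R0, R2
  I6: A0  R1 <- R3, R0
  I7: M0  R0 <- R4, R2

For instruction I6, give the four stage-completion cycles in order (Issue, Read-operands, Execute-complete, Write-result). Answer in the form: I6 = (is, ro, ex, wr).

I6 = (19, 21, 22, 23)

I1: IS=1 RO=2 EX=3 WR=4
I2: IS=5 RO=6 EX=11 WR=12  [WAW R1: wait I1 write@4]
I3: IS=6 RO=7 EX=8 WR=9
I4: IS=13 RO=14 EX=19 WR=20  [struct: M0 busy until I2 writes@12]
I5: IS=14 RO=15 EX=17 WR=18
I6: IS=19 RO=21 EX=22 WR=23  [WAW R1: wait I5 write@18; RAW R3: wait I4 write@20]
I7: IS=21 RO=22 EX=27 WR=28  [struct: M0 busy until I4 writes@20]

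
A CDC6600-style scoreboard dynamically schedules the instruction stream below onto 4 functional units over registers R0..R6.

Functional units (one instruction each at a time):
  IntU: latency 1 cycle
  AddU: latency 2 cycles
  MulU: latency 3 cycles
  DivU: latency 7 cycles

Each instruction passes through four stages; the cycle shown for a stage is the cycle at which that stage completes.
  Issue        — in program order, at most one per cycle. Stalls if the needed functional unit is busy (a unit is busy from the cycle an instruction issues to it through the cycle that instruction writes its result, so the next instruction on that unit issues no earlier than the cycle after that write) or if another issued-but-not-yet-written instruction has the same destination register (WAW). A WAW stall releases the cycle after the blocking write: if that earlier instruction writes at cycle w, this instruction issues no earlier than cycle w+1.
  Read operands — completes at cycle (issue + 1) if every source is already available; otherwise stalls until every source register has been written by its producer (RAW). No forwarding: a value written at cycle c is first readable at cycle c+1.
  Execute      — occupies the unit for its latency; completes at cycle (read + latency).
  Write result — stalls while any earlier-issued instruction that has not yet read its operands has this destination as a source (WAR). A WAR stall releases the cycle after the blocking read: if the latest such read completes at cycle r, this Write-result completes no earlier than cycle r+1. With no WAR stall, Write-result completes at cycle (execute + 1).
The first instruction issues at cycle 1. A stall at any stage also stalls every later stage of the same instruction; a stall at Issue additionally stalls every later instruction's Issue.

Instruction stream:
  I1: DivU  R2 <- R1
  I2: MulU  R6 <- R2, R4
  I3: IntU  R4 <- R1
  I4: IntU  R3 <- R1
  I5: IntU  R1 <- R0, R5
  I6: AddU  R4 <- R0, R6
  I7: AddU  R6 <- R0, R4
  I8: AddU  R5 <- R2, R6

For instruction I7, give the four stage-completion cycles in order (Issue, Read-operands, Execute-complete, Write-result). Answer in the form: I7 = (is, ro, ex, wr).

[1] issue I1 (DivU)
[2] I1 read-ops | issue I2 (MulU)
[3] issue I3 (IntU)
[4] I3 read-ops
[5] I3 finished on IntU
[9] I1 finished on DivU
[10] I1→R2
[11] I2 read-ops
[12] I3→R4
[13] issue I4 (IntU)
[14] I2 finished on MulU | I4 read-ops
[15] I2→R6 | I4 finished on IntU
[16] I4→R3
[17] issue I5 (IntU)
[18] I5 read-ops | issue I6 (AddU)
[19] I5 finished on IntU | I6 read-ops
[20] I5→R1
[21] I6 finished on AddU
[22] I6→R4
[23] issue I7 (AddU)
[24] I7 read-ops
[26] I7 finished on AddU
[27] I7→R6
[28] issue I8 (AddU)
[29] I8 read-ops
[31] I8 finished on AddU
[32] I8→R5

I7 = (23, 24, 26, 27)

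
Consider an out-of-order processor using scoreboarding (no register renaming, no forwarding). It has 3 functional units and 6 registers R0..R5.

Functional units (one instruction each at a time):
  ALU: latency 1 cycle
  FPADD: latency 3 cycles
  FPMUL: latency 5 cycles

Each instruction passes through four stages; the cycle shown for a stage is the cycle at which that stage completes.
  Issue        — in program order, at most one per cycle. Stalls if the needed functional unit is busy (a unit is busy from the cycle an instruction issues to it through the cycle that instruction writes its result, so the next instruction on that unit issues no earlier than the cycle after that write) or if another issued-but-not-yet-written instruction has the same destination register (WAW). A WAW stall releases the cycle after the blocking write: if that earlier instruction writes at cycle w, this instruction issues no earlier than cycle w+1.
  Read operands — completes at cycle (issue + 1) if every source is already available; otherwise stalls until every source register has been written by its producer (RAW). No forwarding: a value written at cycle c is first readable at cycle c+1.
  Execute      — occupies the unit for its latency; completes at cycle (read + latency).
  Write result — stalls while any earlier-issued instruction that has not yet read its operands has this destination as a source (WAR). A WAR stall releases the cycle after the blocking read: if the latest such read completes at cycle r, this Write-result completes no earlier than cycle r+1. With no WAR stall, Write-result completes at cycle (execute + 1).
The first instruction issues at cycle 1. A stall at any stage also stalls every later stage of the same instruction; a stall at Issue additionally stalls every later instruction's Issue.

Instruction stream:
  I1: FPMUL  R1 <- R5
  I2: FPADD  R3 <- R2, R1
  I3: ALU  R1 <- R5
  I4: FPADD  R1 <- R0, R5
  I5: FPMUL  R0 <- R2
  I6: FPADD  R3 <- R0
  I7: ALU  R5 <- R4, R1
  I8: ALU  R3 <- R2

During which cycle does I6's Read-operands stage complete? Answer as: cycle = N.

t=1  issue I1 (FPMUL)
t=2  I1 read-ops; issue I2 (FPADD)
t=7  I1 finished on FPMUL
t=8  I1→R1
t=9  I2 read-ops; issue I3 (ALU)
t=10  I3 read-ops
t=11  I3 finished on ALU
t=12  I2 finished on FPADD; I3→R1
t=13  I2→R3
t=14  issue I4 (FPADD)
t=15  I4 read-ops; issue I5 (FPMUL)
t=16  I5 read-ops
t=18  I4 finished on FPADD
t=19  I4→R1
t=20  issue I6 (FPADD)
t=21  I5 finished on FPMUL; issue I7 (ALU)
t=22  I5→R0; I7 read-ops
t=23  I6 read-ops; I7 finished on ALU
t=24  I7→R5
t=26  I6 finished on FPADD
t=27  I6→R3
t=28  issue I8 (ALU)
t=29  I8 read-ops
t=30  I8 finished on ALU
t=31  I8→R3

cycle = 23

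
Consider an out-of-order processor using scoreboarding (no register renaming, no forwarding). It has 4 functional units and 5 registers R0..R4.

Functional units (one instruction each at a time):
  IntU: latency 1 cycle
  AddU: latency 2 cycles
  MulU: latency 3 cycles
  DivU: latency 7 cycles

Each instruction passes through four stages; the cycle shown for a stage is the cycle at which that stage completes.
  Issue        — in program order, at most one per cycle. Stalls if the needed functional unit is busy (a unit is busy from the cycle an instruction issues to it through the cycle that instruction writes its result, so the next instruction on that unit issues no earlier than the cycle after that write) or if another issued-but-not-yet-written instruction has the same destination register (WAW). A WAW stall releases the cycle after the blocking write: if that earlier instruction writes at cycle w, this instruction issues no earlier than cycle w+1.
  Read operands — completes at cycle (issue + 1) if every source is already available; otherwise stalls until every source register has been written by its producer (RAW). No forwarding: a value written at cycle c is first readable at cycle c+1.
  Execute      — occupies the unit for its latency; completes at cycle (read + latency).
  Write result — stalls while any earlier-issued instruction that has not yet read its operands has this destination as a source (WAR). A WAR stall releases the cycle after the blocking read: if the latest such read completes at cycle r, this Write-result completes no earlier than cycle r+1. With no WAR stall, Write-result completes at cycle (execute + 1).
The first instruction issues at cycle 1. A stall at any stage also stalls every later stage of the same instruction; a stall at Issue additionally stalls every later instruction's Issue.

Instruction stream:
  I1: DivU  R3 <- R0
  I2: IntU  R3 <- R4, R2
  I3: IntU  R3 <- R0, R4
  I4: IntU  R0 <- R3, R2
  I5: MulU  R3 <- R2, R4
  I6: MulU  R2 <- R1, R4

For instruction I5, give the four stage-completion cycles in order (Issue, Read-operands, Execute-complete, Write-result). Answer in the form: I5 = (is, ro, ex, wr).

I1  is:1  ro:2  ex:9  wr:10
I2  is:11  ro:12  ex:13  wr:14  — WAW R3: wait I1 write@10
I3  is:15  ro:16  ex:17  wr:18  — struct: IntU busy until I2 writes@14
I4  is:19  ro:20  ex:21  wr:22  — struct: IntU busy until I3 writes@18
I5  is:20  ro:21  ex:24  wr:25
I6  is:26  ro:27  ex:30  wr:31  — struct: MulU busy until I5 writes@25

I5 = (20, 21, 24, 25)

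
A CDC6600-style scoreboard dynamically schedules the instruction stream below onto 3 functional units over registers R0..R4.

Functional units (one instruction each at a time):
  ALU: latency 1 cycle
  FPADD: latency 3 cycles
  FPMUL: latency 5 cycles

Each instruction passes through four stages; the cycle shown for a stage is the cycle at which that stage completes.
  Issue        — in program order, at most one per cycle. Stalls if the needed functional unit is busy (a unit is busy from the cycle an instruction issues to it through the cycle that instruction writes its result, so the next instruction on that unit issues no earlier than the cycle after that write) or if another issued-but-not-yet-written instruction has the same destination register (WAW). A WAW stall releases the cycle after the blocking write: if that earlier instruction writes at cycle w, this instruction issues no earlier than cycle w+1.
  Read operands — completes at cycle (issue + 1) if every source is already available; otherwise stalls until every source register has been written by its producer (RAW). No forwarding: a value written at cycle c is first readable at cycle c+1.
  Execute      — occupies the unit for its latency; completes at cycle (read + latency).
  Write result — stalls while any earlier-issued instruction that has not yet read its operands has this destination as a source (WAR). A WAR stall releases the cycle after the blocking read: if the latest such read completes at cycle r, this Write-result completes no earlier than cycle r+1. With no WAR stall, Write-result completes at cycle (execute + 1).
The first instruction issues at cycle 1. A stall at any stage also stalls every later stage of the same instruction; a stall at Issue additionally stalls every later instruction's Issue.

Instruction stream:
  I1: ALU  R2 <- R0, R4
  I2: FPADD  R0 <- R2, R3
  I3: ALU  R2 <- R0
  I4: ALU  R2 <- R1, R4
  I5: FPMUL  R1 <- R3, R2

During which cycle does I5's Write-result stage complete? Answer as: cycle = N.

1) issue 1, read 2, done 3, write 4
2) issue 2, read 5, done 8, write 9  <RAW R2: wait I1 write@4>
3) issue 5, read 10, done 11, write 12  <struct: ALU busy until I1 writes@4 / RAW R0: wait I2 write@9>
4) issue 13, read 14, done 15, write 16  <struct: ALU busy until I3 writes@12>
5) issue 14, read 17, done 22, write 23  <RAW R2: wait I4 write@16>

cycle = 23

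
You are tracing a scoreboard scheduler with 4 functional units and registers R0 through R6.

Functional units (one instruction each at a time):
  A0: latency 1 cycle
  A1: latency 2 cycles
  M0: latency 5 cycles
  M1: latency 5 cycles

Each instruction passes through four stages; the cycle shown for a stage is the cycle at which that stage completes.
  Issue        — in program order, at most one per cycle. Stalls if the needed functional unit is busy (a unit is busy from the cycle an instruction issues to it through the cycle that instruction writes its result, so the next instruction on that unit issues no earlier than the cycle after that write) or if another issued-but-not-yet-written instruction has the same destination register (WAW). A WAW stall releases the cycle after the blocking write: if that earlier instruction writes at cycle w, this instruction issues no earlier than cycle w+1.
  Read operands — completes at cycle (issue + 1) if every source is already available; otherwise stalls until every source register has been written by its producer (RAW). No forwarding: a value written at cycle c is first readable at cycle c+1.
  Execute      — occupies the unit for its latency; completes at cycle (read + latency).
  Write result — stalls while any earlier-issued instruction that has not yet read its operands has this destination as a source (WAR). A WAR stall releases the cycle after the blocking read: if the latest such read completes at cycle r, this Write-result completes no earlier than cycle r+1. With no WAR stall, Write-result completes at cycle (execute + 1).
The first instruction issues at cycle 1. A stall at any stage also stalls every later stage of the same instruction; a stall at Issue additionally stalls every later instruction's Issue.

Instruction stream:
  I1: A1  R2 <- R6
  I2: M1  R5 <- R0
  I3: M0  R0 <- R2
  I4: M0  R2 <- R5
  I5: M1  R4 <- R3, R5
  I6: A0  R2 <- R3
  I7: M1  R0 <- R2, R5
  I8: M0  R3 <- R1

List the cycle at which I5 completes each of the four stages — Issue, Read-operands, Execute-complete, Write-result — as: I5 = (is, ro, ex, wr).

I5 = (14, 15, 20, 21)

cycle 1: issue I1 (A1)
cycle 2: I1 read-ops · issue I2 (M1)
cycle 3: I2 read-ops · issue I3 (M0)
cycle 4: I1 finished on A1
cycle 5: I1→R2
cycle 6: I3 read-ops
cycle 8: I2 finished on M1
cycle 9: I2→R5
cycle 11: I3 finished on M0
cycle 12: I3→R0
cycle 13: issue I4 (M0)
cycle 14: I4 read-ops · issue I5 (M1)
cycle 15: I5 read-ops
cycle 19: I4 finished on M0
cycle 20: I4→R2 · I5 finished on M1
cycle 21: I5→R4 · issue I6 (A0)
cycle 22: I6 read-ops · issue I7 (M1)
cycle 23: I6 finished on A0 · issue I8 (M0)
cycle 24: I6→R2 · I8 read-ops
cycle 25: I7 read-ops
cycle 29: I8 finished on M0
cycle 30: I7 finished on M1 · I8→R3
cycle 31: I7→R0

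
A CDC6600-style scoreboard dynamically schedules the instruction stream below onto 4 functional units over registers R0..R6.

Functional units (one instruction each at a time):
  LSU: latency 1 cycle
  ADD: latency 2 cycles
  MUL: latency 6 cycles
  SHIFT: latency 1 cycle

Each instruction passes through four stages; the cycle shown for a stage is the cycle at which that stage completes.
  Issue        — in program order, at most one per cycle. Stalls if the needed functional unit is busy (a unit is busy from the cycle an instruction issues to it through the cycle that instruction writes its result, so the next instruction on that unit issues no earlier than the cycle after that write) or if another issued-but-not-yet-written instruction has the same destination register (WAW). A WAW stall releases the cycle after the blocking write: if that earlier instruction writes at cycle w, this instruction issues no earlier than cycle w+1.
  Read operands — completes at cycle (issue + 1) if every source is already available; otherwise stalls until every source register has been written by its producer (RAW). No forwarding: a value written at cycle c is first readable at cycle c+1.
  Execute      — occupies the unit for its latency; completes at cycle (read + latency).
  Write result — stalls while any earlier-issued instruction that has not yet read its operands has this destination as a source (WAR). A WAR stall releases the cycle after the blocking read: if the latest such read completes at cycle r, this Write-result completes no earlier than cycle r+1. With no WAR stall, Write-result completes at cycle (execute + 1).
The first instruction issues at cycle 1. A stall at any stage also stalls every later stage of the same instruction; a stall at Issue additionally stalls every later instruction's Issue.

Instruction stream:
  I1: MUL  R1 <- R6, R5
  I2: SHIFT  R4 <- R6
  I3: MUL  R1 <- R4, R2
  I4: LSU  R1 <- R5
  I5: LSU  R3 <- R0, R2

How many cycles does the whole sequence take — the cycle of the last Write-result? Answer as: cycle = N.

cycle = 26

  I1 | 1 | 2 | 8 | 9
  I2 | 2 | 3 | 4 | 5
  I3 | 10 | 11 | 17 | 18   struct: MUL busy until I1 writes@9
  I4 | 19 | 20 | 21 | 22   WAW R1: wait I3 write@18
  I5 | 23 | 24 | 25 | 26   struct: LSU busy until I4 writes@22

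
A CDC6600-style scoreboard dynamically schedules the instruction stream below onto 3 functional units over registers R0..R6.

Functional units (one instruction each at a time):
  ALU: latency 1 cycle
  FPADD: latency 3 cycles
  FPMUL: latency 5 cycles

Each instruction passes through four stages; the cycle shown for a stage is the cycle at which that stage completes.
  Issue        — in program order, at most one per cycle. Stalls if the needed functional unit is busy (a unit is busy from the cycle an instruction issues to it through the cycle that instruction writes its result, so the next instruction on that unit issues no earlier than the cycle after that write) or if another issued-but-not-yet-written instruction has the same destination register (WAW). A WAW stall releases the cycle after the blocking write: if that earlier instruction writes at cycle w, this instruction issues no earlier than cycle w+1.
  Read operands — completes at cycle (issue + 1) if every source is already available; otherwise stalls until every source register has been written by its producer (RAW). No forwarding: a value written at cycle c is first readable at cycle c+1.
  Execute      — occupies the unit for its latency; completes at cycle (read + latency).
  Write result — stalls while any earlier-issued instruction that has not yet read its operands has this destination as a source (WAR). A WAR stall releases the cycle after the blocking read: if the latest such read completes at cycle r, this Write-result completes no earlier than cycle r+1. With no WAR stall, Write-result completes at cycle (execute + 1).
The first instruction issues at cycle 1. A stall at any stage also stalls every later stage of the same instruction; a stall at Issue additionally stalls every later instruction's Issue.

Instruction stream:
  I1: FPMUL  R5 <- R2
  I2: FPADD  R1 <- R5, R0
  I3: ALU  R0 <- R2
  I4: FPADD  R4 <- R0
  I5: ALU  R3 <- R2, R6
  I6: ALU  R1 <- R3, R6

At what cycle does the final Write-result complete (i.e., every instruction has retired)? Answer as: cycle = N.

cycle = 22

[1] I1→FPMUL
[2] I1 RO; I2→FPADD
[3] I3→ALU
[4] I3 RO
[5] I3 EX
[7] I1 EX
[8] I1 WR R5
[9] I2 RO
[10] I3 WR R0
[12] I2 EX
[13] I2 WR R1
[14] I4→FPADD
[15] I4 RO; I5→ALU
[16] I5 RO
[17] I5 EX
[18] I4 EX; I5 WR R3
[19] I4 WR R4; I6→ALU
[20] I6 RO
[21] I6 EX
[22] I6 WR R1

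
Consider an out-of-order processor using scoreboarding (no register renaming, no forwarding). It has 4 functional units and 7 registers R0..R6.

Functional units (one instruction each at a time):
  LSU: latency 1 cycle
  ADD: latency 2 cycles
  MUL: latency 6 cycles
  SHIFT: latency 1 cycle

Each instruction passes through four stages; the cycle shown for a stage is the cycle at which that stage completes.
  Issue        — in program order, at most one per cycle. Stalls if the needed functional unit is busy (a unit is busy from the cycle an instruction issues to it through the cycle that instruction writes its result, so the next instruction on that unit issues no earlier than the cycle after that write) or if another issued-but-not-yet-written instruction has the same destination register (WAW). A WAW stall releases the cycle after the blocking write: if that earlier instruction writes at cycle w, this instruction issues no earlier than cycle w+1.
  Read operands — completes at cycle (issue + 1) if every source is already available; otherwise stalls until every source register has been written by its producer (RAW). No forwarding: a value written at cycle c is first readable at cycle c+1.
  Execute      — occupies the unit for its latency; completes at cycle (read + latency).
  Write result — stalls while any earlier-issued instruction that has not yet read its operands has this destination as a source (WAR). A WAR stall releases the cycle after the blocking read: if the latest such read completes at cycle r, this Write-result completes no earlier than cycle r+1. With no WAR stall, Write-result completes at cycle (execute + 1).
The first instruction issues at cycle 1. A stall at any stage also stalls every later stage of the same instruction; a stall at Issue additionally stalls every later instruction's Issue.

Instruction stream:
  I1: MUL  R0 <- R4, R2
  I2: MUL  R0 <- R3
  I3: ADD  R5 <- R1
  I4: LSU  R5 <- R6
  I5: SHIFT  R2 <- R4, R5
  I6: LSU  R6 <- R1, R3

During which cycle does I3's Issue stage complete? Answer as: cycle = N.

c1: I1→MUL
c2: I1 RO
c8: I1 EX
c9: I1 WR R0
c10: I2→MUL
c11: I2 RO; I3→ADD
c12: I3 RO
c14: I3 EX
c15: I3 WR R5
c16: I4→LSU
c17: I2 EX; I4 RO; I5→SHIFT
c18: I2 WR R0; I4 EX
c19: I4 WR R5
c20: I5 RO; I6→LSU
c21: I5 EX; I6 RO
c22: I5 WR R2; I6 EX
c23: I6 WR R6

cycle = 11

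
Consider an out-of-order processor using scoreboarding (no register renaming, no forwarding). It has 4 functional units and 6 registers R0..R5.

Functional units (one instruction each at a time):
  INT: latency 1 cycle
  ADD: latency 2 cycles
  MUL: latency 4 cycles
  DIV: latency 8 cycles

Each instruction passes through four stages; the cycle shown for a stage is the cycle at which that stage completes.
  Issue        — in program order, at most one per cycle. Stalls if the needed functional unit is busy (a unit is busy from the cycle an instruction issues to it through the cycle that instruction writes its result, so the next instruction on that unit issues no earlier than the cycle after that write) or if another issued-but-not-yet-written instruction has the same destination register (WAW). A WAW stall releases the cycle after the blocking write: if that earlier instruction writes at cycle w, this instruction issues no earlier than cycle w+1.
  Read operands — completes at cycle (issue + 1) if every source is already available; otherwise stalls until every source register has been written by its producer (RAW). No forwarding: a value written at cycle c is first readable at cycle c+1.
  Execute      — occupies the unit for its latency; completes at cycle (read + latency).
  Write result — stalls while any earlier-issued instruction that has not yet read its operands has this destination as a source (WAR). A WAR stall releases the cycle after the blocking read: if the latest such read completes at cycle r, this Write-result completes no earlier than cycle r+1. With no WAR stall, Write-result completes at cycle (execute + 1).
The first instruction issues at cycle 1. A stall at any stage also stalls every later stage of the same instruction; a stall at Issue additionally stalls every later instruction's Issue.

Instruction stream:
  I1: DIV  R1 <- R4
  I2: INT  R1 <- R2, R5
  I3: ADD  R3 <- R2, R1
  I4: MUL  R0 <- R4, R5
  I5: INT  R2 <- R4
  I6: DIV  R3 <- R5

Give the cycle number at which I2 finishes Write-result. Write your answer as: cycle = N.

cycle = 15

I1  is:1  ro:2  ex:10  wr:11
I2  is:12  ro:13  ex:14  wr:15  — WAW R1: wait I1 write@11
I3  is:13  ro:16  ex:18  wr:19  — RAW R1: wait I2 write@15
I4  is:14  ro:15  ex:19  wr:20
I5  is:16  ro:17  ex:18  wr:19  — struct: INT busy until I2 writes@15
I6  is:20  ro:21  ex:29  wr:30  — WAW R3: wait I3 write@19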